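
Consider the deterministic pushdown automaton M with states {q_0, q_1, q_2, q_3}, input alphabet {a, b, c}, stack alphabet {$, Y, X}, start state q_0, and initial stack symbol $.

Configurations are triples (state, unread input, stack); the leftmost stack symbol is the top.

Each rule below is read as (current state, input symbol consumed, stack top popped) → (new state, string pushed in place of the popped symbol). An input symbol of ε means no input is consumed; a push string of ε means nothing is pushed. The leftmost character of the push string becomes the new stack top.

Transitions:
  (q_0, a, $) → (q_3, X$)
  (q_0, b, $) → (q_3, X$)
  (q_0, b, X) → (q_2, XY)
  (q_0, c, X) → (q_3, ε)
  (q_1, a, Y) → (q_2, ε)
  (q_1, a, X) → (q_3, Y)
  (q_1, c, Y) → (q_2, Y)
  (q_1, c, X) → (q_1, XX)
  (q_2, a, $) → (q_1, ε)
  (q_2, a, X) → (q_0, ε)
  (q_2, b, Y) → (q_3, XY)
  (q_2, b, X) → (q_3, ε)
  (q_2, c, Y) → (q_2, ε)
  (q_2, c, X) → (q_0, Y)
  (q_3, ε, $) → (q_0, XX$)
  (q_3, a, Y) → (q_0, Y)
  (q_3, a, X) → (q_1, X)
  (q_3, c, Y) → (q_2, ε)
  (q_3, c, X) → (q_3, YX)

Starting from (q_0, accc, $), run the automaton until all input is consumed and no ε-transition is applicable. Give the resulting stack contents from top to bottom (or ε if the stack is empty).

Y$

(q_0, accc, $)
  read a, top $: go to q_3, push X$ → (q_3, ccc, X$)
  read c, top X: go to q_3, push YX → (q_3, cc, YX$)
  read c, top Y: go to q_2, push ε → (q_2, c, X$)
  read c, top X: go to q_0, push Y → (q_0, ε, Y$)
All input consumed in state q_0 with stack Y$.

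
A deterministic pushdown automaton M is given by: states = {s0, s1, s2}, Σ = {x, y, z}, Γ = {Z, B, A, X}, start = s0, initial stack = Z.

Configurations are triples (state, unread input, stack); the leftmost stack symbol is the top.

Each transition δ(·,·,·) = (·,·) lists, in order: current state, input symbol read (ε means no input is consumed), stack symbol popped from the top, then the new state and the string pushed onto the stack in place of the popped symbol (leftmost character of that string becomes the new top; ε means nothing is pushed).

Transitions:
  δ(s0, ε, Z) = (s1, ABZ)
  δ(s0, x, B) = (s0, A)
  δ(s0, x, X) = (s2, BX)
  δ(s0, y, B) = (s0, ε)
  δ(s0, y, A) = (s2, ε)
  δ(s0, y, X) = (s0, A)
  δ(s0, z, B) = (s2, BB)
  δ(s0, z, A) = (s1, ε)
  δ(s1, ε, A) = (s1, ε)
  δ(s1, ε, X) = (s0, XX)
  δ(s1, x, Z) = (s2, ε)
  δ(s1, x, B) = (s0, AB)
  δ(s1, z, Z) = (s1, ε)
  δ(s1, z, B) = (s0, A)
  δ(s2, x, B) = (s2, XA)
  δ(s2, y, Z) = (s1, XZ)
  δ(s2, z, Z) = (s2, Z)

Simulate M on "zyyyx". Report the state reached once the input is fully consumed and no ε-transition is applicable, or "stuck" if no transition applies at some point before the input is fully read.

stuck

(s0, zyyyx, Z)
  ε-move, top Z: go to s1, push ABZ → (s1, zyyyx, ABZ)
  ε-move, top A: go to s1, push ε → (s1, zyyyx, BZ)
  read z, top B: go to s0, push A → (s0, yyyx, AZ)
  read y, top A: go to s2, push ε → (s2, yyx, Z)
  read y, top Z: go to s1, push XZ → (s1, yx, XZ)
  ε-move, top X: go to s0, push XX → (s0, yx, XXZ)
  read y, top X: go to s0, push A → (s0, x, AXZ)
No transition for (s0, x, top A); M blocks with input x remaining.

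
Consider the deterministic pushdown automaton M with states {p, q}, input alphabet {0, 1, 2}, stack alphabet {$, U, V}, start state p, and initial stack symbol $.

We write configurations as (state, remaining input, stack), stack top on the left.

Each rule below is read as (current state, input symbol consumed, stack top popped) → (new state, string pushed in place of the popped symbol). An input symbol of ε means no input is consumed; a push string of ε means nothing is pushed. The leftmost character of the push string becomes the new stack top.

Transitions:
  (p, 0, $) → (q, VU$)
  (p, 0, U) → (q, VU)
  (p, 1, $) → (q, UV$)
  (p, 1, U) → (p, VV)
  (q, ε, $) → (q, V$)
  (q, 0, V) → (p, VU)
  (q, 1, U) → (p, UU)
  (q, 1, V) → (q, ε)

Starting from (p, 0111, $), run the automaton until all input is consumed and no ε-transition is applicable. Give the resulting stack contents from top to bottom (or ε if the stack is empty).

VVU$

(p, 0111, $)
  read 0, top $: go to q, push VU$ → (q, 111, VU$)
  read 1, top V: go to q, push ε → (q, 11, U$)
  read 1, top U: go to p, push UU → (p, 1, UU$)
  read 1, top U: go to p, push VV → (p, ε, VVU$)
All input consumed in state p with stack VVU$.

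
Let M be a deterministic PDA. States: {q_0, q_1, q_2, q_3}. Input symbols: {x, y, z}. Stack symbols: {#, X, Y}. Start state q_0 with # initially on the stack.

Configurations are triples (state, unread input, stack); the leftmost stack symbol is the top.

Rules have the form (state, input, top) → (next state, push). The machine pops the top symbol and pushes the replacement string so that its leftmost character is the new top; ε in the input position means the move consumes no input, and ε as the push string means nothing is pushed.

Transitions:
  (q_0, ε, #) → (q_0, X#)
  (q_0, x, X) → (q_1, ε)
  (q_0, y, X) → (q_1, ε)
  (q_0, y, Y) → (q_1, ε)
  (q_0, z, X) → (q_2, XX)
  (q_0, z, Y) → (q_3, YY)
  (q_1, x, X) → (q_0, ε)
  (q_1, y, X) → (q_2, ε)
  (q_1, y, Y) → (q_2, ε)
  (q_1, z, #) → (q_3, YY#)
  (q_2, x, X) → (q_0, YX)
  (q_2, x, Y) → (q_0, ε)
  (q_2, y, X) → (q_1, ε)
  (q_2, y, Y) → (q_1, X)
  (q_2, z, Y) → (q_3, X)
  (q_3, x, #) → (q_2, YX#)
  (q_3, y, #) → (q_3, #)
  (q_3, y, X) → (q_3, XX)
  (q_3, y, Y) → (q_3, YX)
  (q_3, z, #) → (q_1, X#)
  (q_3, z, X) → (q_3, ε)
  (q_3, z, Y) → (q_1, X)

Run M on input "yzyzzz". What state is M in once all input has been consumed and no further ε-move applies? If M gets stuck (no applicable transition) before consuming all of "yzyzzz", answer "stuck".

(q_0, yzyzzz, #) ⊢ (q_0, yzyzzz, X#) ⊢ (q_1, zyzzz, #) ⊢ (q_3, yzzz, YY#) ⊢ (q_3, zzz, YXY#) ⊢ (q_1, zz, XXY#)
No transition for (q_1, z, top X); M blocks with input zz remaining.

stuck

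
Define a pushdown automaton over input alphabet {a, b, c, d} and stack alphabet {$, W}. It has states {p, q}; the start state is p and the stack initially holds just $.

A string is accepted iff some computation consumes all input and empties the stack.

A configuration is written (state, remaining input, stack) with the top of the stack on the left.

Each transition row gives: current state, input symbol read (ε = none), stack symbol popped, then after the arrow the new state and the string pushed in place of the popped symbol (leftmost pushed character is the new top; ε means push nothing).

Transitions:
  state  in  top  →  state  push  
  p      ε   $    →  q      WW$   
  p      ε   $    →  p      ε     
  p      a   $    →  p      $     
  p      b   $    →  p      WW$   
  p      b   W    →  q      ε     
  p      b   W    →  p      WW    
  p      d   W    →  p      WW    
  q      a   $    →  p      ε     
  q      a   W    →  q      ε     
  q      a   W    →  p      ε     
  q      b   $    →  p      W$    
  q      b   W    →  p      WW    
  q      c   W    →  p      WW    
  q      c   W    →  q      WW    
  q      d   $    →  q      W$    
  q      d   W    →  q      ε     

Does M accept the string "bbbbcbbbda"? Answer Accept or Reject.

Accept

One accepting computation: (p, bbbbcbbbda, $) ⊢ (p, bbbcbbbda, WW$) ⊢ (q, bbcbbbda, W$) ⊢ (p, bcbbbda, WW$) ⊢ (q, cbbbda, W$) ⊢ (p, bbbda, WW$) ⊢ (q, bbda, W$) ⊢ (p, bda, WW$) ⊢ (q, da, W$) ⊢ (q, a, $) ⊢ (p, ε, ε)
All input consumed and the stack is empty.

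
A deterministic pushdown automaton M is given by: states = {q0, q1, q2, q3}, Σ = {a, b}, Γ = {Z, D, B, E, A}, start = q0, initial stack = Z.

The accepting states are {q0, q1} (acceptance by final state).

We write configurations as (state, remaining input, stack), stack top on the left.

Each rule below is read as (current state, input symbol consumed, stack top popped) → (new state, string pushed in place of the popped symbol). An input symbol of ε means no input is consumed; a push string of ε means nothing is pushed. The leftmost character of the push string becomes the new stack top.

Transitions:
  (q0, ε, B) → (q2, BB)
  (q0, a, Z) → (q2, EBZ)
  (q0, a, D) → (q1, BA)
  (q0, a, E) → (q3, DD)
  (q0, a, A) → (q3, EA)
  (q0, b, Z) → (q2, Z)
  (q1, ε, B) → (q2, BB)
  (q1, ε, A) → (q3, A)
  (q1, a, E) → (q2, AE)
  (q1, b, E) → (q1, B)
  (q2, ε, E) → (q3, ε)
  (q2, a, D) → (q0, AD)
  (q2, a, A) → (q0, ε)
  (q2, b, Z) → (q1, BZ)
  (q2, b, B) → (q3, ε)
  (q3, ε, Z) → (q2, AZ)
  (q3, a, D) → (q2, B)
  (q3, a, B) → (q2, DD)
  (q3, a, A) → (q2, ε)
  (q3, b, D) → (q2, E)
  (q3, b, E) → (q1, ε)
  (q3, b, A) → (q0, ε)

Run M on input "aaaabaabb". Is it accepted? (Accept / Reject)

Reject

(q0, aaaabaabb, Z)
  read a, top Z: go to q2, push EBZ → (q2, aaabaabb, EBZ)
  ε-move, top E: go to q3, push ε → (q3, aaabaabb, BZ)
  read a, top B: go to q2, push DD → (q2, aabaabb, DDZ)
  read a, top D: go to q0, push AD → (q0, abaabb, ADDZ)
  read a, top A: go to q3, push EA → (q3, baabb, EADDZ)
  read b, top E: go to q1, push ε → (q1, aabb, ADDZ)
  ε-move, top A: go to q3, push A → (q3, aabb, ADDZ)
  read a, top A: go to q2, push ε → (q2, abb, DDZ)
  read a, top D: go to q0, push AD → (q0, bb, ADDZ)
No transition applies at (q0, bb, ADDZ); input not fully consumed.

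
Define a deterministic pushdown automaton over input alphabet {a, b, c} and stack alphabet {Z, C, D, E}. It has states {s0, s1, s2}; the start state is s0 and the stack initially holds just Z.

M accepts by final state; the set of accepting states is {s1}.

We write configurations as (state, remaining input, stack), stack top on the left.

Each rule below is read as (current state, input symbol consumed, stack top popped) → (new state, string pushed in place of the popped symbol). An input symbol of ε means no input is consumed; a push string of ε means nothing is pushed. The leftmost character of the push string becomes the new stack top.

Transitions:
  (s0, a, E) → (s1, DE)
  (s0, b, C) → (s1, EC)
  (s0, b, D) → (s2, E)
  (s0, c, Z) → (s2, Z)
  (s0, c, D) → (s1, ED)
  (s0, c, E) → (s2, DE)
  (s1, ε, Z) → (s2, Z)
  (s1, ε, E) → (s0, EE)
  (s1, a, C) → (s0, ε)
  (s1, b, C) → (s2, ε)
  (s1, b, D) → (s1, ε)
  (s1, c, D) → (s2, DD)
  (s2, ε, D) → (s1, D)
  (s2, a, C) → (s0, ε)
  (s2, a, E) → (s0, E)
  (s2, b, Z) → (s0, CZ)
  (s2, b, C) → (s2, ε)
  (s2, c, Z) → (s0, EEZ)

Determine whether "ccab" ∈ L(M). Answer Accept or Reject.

(s0, ccab, Z) ⊢ (s2, cab, Z) ⊢ (s0, ab, EEZ) ⊢ (s1, b, DEEZ) ⊢ (s1, ε, EEZ)
All input consumed; state s1 ∈ F.

Accept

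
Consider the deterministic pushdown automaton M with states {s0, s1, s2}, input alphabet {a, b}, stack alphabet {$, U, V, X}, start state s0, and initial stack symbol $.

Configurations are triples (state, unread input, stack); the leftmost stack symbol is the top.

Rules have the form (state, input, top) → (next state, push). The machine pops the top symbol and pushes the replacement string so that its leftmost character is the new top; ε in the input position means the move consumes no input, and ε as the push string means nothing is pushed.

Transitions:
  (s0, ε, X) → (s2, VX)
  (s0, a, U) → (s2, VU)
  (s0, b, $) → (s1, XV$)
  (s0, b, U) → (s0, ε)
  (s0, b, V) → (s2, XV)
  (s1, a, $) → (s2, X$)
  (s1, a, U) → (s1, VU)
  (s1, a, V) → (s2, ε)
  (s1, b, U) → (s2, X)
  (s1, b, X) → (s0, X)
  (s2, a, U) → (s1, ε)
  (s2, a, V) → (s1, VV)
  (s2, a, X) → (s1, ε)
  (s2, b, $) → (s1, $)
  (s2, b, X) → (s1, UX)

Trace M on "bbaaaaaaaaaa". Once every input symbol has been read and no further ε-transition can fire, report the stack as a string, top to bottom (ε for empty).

VXV$

(s0, bbaaaaaaaaaa, $)
  read b, top $: go to s1, push XV$ → (s1, baaaaaaaaaa, XV$)
  read b, top X: go to s0, push X → (s0, aaaaaaaaaa, XV$)
  ε-move, top X: go to s2, push VX → (s2, aaaaaaaaaa, VXV$)
  read a, top V: go to s1, push VV → (s1, aaaaaaaaa, VVXV$)
  read a, top V: go to s2, push ε → (s2, aaaaaaaa, VXV$)
  read a, top V: go to s1, push VV → (s1, aaaaaaa, VVXV$)
  read a, top V: go to s2, push ε → (s2, aaaaaa, VXV$)
  read a, top V: go to s1, push VV → (s1, aaaaa, VVXV$)
  read a, top V: go to s2, push ε → (s2, aaaa, VXV$)
  read a, top V: go to s1, push VV → (s1, aaa, VVXV$)
  read a, top V: go to s2, push ε → (s2, aa, VXV$)
  read a, top V: go to s1, push VV → (s1, a, VVXV$)
  read a, top V: go to s2, push ε → (s2, ε, VXV$)
All input consumed in state s2 with stack VXV$.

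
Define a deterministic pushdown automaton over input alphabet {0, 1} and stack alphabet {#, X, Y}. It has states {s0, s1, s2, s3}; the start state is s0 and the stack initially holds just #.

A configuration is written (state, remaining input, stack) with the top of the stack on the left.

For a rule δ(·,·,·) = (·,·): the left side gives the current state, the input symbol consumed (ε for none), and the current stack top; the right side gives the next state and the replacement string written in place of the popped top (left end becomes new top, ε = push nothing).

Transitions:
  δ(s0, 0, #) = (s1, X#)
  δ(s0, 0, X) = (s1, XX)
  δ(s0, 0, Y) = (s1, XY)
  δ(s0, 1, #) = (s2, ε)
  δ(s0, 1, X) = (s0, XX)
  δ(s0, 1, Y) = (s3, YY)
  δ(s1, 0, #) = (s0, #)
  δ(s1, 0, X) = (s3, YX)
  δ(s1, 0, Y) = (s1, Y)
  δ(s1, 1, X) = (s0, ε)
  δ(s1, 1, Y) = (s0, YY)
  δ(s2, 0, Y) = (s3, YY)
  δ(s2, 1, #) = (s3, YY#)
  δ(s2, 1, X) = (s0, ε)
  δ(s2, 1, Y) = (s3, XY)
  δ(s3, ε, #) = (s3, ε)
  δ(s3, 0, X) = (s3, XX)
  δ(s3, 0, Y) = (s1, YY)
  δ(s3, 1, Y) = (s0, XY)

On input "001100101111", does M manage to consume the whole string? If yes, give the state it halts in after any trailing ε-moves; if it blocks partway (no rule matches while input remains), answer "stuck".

(s0, 001100101111, #) ⊢ (s1, 01100101111, X#) ⊢ (s3, 1100101111, YX#) ⊢ (s0, 100101111, XYX#) ⊢ (s0, 00101111, XXYX#) ⊢ (s1, 0101111, XXXYX#) ⊢ (s3, 101111, YXXXYX#) ⊢ (s0, 01111, XYXXXYX#) ⊢ (s1, 1111, XXYXXXYX#) ⊢ (s0, 111, XYXXXYX#) ⊢ (s0, 11, XXYXXXYX#) ⊢ (s0, 1, XXXYXXXYX#) ⊢ (s0, ε, XXXXYXXXYX#)
All input consumed; M is in state s0.

s0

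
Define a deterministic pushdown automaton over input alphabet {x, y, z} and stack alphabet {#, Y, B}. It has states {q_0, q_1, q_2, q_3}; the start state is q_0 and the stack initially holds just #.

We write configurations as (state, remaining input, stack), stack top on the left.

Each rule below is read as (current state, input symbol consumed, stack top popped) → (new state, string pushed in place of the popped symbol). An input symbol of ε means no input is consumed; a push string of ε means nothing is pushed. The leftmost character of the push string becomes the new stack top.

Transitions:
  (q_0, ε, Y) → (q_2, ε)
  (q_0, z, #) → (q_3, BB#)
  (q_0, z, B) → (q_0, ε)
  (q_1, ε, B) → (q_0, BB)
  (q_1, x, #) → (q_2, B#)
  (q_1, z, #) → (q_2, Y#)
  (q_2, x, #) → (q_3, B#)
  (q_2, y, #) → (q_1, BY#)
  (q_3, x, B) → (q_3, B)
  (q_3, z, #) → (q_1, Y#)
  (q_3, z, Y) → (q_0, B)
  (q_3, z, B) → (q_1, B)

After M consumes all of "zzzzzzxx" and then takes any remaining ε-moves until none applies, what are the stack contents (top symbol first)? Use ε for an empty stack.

(q_0, zzzzzzxx, #) ⊢ (q_3, zzzzzxx, BB#) ⊢ (q_1, zzzzxx, BB#) ⊢ (q_0, zzzzxx, BBB#) ⊢ (q_0, zzzxx, BB#) ⊢ (q_0, zzxx, B#) ⊢ (q_0, zxx, #) ⊢ (q_3, xx, BB#) ⊢ (q_3, x, BB#) ⊢ (q_3, ε, BB#)
All input consumed in state q_3 with stack BB#.

BB#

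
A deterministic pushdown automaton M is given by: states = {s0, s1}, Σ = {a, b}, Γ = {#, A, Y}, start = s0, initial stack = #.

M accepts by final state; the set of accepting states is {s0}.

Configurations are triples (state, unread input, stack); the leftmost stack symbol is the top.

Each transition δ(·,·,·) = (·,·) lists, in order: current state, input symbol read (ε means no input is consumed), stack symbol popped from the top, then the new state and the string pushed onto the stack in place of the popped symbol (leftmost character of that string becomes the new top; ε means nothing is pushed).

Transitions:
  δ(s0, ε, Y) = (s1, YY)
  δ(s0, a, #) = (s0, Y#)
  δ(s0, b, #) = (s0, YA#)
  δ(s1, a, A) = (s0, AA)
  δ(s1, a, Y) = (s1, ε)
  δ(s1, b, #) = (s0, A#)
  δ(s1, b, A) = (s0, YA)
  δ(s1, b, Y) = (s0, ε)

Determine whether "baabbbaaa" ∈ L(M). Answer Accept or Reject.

Accept

(s0, baabbbaaa, #)
  read b, top #: go to s0, push YA# → (s0, aabbbaaa, YA#)
  ε-move, top Y: go to s1, push YY → (s1, aabbbaaa, YYA#)
  read a, top Y: go to s1, push ε → (s1, abbbaaa, YA#)
  read a, top Y: go to s1, push ε → (s1, bbbaaa, A#)
  read b, top A: go to s0, push YA → (s0, bbaaa, YA#)
  ε-move, top Y: go to s1, push YY → (s1, bbaaa, YYA#)
  read b, top Y: go to s0, push ε → (s0, baaa, YA#)
  ε-move, top Y: go to s1, push YY → (s1, baaa, YYA#)
  read b, top Y: go to s0, push ε → (s0, aaa, YA#)
  ε-move, top Y: go to s1, push YY → (s1, aaa, YYA#)
  read a, top Y: go to s1, push ε → (s1, aa, YA#)
  read a, top Y: go to s1, push ε → (s1, a, A#)
  read a, top A: go to s0, push AA → (s0, ε, AA#)
All input consumed; state s0 ∈ F.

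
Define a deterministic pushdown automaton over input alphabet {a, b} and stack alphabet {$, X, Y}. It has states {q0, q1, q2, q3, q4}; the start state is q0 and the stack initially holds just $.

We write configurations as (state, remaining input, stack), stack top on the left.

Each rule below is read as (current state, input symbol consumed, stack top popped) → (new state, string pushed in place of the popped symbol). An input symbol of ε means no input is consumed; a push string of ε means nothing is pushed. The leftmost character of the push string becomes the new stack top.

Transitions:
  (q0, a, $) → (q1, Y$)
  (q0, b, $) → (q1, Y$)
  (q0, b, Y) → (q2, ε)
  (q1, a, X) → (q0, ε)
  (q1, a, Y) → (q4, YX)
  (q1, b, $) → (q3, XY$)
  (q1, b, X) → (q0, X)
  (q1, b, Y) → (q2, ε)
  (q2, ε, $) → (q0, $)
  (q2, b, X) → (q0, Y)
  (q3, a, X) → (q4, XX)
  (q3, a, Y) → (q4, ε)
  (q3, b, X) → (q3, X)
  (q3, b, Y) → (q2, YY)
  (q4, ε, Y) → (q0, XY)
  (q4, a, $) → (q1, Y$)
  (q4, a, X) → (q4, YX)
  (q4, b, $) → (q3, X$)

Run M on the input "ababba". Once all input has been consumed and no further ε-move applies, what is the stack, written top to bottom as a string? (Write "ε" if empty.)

XYX$

(q0, ababba, $) ⊢ (q1, babba, Y$) ⊢ (q2, abba, $) ⊢ (q0, abba, $) ⊢ (q1, bba, Y$) ⊢ (q2, ba, $) ⊢ (q0, ba, $) ⊢ (q1, a, Y$) ⊢ (q4, ε, YX$) ⊢ (q0, ε, XYX$)
All input consumed in state q0 with stack XYX$.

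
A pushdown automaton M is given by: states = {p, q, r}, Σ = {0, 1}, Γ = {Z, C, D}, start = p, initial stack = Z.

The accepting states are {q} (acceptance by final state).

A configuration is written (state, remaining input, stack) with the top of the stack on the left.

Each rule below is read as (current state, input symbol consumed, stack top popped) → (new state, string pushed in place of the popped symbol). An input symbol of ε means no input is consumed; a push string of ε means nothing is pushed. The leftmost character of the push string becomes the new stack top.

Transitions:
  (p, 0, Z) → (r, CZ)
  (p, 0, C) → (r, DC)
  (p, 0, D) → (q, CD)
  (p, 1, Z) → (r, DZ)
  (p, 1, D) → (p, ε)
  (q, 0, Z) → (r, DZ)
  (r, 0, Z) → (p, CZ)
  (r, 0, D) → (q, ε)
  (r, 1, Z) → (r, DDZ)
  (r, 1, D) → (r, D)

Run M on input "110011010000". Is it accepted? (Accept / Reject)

Reject

No computation consumes all input and reaches a final state.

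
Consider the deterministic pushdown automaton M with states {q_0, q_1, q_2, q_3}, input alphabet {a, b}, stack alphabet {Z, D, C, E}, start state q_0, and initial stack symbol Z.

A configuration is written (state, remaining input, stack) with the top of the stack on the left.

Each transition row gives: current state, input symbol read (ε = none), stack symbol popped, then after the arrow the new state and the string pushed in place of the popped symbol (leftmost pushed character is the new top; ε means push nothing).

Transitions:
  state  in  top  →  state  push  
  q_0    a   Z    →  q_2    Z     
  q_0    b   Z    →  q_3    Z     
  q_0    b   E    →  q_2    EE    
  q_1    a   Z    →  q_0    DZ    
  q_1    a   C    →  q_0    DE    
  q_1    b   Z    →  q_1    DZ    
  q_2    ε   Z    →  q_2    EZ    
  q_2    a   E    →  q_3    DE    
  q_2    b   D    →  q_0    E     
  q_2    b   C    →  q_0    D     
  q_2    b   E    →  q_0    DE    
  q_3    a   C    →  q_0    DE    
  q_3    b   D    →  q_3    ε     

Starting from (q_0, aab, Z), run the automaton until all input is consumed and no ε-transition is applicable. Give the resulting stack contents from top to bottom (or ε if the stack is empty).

(q_0, aab, Z)
  read a, top Z: go to q_2, push Z → (q_2, ab, Z)
  ε-move, top Z: go to q_2, push EZ → (q_2, ab, EZ)
  read a, top E: go to q_3, push DE → (q_3, b, DEZ)
  read b, top D: go to q_3, push ε → (q_3, ε, EZ)
All input consumed in state q_3 with stack EZ.

EZ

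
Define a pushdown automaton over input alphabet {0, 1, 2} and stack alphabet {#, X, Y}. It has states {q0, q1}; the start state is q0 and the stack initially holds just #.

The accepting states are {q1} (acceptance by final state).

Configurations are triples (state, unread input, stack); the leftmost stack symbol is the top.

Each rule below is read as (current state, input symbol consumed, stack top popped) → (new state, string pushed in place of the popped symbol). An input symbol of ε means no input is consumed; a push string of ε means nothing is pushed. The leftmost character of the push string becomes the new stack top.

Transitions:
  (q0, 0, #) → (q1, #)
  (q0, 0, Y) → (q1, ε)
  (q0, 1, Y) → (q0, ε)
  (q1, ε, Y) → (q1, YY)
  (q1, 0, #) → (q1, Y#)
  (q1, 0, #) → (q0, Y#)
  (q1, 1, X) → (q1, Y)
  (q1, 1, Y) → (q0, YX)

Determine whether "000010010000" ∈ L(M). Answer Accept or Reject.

Accept

One accepting computation: (q0, 000010010000, #) ⊢ (q1, 00010010000, #) ⊢ (q0, 0010010000, Y#) ⊢ (q1, 010010000, #) ⊢ (q0, 10010000, Y#) ⊢ (q0, 0010000, #) ⊢ (q1, 010000, #) ⊢ (q0, 10000, Y#) ⊢ (q0, 0000, #) ⊢ (q1, 000, #) ⊢ (q0, 00, Y#) ⊢ (q1, 0, #) ⊢ (q1, ε, Y#)
All input consumed and state q1 ∈ F.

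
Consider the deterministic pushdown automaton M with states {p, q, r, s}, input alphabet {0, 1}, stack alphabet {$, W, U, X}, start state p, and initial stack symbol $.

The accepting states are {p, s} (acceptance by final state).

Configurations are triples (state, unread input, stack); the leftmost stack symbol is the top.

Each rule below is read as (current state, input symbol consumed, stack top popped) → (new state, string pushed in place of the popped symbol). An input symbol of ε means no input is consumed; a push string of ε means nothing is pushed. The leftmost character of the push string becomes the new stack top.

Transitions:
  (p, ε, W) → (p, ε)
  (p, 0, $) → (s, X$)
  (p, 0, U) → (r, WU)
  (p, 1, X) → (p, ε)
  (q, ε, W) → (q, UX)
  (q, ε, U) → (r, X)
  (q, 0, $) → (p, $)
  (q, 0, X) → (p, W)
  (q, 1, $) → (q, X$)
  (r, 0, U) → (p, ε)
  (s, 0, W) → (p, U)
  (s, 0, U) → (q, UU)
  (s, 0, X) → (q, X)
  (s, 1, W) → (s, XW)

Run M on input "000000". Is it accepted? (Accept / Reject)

(p, 000000, $)
  read 0, top $: go to s, push X$ → (s, 00000, X$)
  read 0, top X: go to q, push X → (q, 0000, X$)
  read 0, top X: go to p, push W → (p, 000, W$)
  ε-move, top W: go to p, push ε → (p, 000, $)
  read 0, top $: go to s, push X$ → (s, 00, X$)
  read 0, top X: go to q, push X → (q, 0, X$)
  read 0, top X: go to p, push W → (p, ε, W$)
All input consumed; state p ∈ F.

Accept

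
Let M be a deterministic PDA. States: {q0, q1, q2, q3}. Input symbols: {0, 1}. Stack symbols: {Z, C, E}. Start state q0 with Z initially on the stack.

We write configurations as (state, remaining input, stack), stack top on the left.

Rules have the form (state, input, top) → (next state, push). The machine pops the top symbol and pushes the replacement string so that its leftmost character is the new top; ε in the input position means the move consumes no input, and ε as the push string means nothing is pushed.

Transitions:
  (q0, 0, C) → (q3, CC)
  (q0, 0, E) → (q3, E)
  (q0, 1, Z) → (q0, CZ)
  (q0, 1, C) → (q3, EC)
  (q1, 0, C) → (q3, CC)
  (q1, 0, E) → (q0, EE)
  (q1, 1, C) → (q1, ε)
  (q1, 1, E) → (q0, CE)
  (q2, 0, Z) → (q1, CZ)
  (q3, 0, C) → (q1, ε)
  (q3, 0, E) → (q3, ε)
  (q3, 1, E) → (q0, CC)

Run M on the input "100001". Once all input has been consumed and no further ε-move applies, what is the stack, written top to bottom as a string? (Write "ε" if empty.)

(q0, 100001, Z)
  read 1, top Z: go to q0, push CZ → (q0, 00001, CZ)
  read 0, top C: go to q3, push CC → (q3, 0001, CCZ)
  read 0, top C: go to q1, push ε → (q1, 001, CZ)
  read 0, top C: go to q3, push CC → (q3, 01, CCZ)
  read 0, top C: go to q1, push ε → (q1, 1, CZ)
  read 1, top C: go to q1, push ε → (q1, ε, Z)
All input consumed in state q1 with stack Z.

Z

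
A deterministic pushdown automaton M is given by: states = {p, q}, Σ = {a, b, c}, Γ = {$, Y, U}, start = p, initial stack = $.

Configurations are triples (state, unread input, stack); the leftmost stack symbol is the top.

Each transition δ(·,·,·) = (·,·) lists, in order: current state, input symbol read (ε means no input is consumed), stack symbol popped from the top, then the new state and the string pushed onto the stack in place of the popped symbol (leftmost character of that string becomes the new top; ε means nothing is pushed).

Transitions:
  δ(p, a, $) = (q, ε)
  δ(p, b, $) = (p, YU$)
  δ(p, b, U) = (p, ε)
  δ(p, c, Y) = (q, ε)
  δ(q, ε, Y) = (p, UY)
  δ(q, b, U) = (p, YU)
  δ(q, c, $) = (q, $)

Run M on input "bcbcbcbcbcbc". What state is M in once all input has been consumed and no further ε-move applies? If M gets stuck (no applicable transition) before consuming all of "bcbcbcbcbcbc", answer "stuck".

(p, bcbcbcbcbcbc, $) ⊢ (p, cbcbcbcbcbc, YU$) ⊢ (q, bcbcbcbcbc, U$) ⊢ (p, cbcbcbcbc, YU$) ⊢ (q, bcbcbcbc, U$) ⊢ (p, cbcbcbc, YU$) ⊢ (q, bcbcbc, U$) ⊢ (p, cbcbc, YU$) ⊢ (q, bcbc, U$) ⊢ (p, cbc, YU$) ⊢ (q, bc, U$) ⊢ (p, c, YU$) ⊢ (q, ε, U$)
All input consumed; M is in state q.

q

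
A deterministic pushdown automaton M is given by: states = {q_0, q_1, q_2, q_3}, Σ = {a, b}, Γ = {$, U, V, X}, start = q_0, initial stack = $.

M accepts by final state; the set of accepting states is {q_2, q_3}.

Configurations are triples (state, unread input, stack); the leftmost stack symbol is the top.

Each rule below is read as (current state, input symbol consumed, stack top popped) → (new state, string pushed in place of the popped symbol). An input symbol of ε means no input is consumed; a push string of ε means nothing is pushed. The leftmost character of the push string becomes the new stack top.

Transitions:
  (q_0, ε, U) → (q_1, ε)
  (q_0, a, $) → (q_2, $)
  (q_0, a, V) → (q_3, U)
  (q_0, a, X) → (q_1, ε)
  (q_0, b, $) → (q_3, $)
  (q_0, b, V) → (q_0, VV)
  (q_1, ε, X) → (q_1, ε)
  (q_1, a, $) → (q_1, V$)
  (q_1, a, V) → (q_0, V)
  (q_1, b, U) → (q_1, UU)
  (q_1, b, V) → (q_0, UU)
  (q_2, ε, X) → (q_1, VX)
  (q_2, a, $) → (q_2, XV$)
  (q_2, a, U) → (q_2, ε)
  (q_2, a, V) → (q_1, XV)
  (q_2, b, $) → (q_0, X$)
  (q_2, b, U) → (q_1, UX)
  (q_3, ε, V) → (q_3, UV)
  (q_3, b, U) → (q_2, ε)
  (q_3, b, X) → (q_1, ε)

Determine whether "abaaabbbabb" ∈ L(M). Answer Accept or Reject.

(q_0, abaaabbbabb, $)
  read a, top $: go to q_2, push $ → (q_2, baaabbbabb, $)
  read b, top $: go to q_0, push X$ → (q_0, aaabbbabb, X$)
  read a, top X: go to q_1, push ε → (q_1, aabbbabb, $)
  read a, top $: go to q_1, push V$ → (q_1, abbbabb, V$)
  read a, top V: go to q_0, push V → (q_0, bbbabb, V$)
  read b, top V: go to q_0, push VV → (q_0, bbabb, VV$)
  read b, top V: go to q_0, push VV → (q_0, babb, VVV$)
  read b, top V: go to q_0, push VV → (q_0, abb, VVVV$)
  read a, top V: go to q_3, push U → (q_3, bb, UVVV$)
  read b, top U: go to q_2, push ε → (q_2, b, VVV$)
No transition applies at (q_2, b, VVV$); input not fully consumed.

Reject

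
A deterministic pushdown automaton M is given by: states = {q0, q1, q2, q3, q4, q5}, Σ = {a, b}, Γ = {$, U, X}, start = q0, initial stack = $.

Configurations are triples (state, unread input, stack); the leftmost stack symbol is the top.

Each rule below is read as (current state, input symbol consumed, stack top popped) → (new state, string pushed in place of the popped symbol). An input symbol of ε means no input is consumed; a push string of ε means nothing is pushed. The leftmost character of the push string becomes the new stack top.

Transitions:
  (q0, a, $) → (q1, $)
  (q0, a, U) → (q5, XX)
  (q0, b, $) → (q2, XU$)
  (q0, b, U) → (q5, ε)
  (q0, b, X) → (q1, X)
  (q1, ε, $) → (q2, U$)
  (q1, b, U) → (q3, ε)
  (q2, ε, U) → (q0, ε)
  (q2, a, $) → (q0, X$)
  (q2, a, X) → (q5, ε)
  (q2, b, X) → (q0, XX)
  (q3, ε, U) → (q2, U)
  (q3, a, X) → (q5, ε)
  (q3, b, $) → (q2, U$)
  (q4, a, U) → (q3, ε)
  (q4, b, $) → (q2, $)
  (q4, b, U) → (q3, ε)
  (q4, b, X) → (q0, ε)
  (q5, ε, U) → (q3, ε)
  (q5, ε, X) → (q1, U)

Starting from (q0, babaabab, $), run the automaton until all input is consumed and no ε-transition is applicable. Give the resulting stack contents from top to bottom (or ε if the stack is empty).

(q0, babaabab, $)
  read b, top $: go to q2, push XU$ → (q2, abaabab, XU$)
  read a, top X: go to q5, push ε → (q5, baabab, U$)
  ε-move, top U: go to q3, push ε → (q3, baabab, $)
  read b, top $: go to q2, push U$ → (q2, aabab, U$)
  ε-move, top U: go to q0, push ε → (q0, aabab, $)
  read a, top $: go to q1, push $ → (q1, abab, $)
  ε-move, top $: go to q2, push U$ → (q2, abab, U$)
  ε-move, top U: go to q0, push ε → (q0, abab, $)
  read a, top $: go to q1, push $ → (q1, bab, $)
  ε-move, top $: go to q2, push U$ → (q2, bab, U$)
  ε-move, top U: go to q0, push ε → (q0, bab, $)
  read b, top $: go to q2, push XU$ → (q2, ab, XU$)
  read a, top X: go to q5, push ε → (q5, b, U$)
  ε-move, top U: go to q3, push ε → (q3, b, $)
  read b, top $: go to q2, push U$ → (q2, ε, U$)
  ε-move, top U: go to q0, push ε → (q0, ε, $)
All input consumed in state q0 with stack $.

$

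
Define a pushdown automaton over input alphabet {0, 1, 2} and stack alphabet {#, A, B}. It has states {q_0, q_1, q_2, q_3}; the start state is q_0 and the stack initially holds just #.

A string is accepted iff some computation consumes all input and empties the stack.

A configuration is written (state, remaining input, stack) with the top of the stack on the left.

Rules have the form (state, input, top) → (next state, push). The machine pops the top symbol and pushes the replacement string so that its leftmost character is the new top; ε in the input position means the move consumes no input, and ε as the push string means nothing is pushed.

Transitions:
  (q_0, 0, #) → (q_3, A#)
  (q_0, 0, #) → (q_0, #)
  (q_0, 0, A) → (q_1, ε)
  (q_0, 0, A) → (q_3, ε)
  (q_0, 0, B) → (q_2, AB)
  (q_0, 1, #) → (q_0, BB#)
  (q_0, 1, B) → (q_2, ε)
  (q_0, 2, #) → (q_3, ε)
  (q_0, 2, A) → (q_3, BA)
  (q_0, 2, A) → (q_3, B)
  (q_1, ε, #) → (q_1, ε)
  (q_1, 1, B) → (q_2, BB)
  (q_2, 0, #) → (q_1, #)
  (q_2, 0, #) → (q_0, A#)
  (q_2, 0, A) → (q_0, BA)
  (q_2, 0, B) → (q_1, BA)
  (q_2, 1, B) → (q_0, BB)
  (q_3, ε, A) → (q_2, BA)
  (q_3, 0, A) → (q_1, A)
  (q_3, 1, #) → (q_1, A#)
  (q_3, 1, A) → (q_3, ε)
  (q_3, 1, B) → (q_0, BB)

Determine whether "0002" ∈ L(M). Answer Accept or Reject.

One accepting computation: (q_0, 0002, #) ⊢ (q_0, 002, #) ⊢ (q_0, 02, #) ⊢ (q_0, 2, #) ⊢ (q_3, ε, ε)
All input consumed and the stack is empty.

Accept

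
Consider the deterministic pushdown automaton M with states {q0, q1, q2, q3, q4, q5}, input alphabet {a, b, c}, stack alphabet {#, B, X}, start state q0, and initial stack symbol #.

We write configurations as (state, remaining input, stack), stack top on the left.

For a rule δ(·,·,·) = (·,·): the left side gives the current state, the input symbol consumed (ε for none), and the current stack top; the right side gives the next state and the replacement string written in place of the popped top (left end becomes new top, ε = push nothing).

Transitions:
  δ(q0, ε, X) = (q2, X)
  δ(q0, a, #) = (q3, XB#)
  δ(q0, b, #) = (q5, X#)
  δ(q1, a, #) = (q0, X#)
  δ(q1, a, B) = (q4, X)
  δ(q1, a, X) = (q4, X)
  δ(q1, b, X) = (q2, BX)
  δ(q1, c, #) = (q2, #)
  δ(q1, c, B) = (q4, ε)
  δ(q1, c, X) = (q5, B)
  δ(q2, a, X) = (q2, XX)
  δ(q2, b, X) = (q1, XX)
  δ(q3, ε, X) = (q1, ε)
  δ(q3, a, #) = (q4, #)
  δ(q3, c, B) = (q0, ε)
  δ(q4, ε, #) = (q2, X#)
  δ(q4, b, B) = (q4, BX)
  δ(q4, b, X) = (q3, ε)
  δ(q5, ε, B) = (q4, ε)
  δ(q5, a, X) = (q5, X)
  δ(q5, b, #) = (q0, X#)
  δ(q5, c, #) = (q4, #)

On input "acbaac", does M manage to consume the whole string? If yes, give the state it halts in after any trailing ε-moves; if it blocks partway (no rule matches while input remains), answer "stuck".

(q0, acbaac, #)
  read a, top #: go to q3, push XB# → (q3, cbaac, XB#)
  ε-move, top X: go to q1, push ε → (q1, cbaac, B#)
  read c, top B: go to q4, push ε → (q4, baac, #)
  ε-move, top #: go to q2, push X# → (q2, baac, X#)
  read b, top X: go to q1, push XX → (q1, aac, XX#)
  read a, top X: go to q4, push X → (q4, ac, XX#)
No transition for (q4, a, top X); M blocks with input ac remaining.

stuck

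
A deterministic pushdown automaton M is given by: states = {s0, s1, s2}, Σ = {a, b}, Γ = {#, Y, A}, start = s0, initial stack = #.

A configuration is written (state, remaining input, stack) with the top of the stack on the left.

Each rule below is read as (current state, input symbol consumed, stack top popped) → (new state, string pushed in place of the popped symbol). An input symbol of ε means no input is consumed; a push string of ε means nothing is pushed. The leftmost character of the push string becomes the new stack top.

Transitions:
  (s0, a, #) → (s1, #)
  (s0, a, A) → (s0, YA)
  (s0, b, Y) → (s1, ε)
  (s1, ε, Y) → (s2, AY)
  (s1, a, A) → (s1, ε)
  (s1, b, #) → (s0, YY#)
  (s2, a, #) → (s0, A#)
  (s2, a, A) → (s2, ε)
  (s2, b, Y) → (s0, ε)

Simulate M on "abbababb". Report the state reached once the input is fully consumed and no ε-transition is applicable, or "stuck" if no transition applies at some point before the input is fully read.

(s0, abbababb, #)
  read a, top #: go to s1, push # → (s1, bbababb, #)
  read b, top #: go to s0, push YY# → (s0, bababb, YY#)
  read b, top Y: go to s1, push ε → (s1, ababb, Y#)
  ε-move, top Y: go to s2, push AY → (s2, ababb, AY#)
  read a, top A: go to s2, push ε → (s2, babb, Y#)
  read b, top Y: go to s0, push ε → (s0, abb, #)
  read a, top #: go to s1, push # → (s1, bb, #)
  read b, top #: go to s0, push YY# → (s0, b, YY#)
  read b, top Y: go to s1, push ε → (s1, ε, Y#)
  ε-move, top Y: go to s2, push AY → (s2, ε, AY#)
All input consumed; M is in state s2.

s2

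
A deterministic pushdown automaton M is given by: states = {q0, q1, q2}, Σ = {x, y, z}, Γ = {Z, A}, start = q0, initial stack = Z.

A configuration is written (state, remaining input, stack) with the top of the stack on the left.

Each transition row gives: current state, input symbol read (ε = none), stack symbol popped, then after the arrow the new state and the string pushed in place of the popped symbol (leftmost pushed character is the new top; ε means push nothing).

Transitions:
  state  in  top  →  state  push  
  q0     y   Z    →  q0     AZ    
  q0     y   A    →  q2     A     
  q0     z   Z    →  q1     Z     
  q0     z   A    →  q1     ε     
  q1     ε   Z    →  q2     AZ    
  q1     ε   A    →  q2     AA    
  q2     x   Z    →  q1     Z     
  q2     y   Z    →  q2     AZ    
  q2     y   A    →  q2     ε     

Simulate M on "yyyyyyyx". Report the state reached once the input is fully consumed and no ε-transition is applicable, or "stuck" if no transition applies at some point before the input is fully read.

q2

(q0, yyyyyyyx, Z)
  read y, top Z: go to q0, push AZ → (q0, yyyyyyx, AZ)
  read y, top A: go to q2, push A → (q2, yyyyyx, AZ)
  read y, top A: go to q2, push ε → (q2, yyyyx, Z)
  read y, top Z: go to q2, push AZ → (q2, yyyx, AZ)
  read y, top A: go to q2, push ε → (q2, yyx, Z)
  read y, top Z: go to q2, push AZ → (q2, yx, AZ)
  read y, top A: go to q2, push ε → (q2, x, Z)
  read x, top Z: go to q1, push Z → (q1, ε, Z)
  ε-move, top Z: go to q2, push AZ → (q2, ε, AZ)
All input consumed; M is in state q2.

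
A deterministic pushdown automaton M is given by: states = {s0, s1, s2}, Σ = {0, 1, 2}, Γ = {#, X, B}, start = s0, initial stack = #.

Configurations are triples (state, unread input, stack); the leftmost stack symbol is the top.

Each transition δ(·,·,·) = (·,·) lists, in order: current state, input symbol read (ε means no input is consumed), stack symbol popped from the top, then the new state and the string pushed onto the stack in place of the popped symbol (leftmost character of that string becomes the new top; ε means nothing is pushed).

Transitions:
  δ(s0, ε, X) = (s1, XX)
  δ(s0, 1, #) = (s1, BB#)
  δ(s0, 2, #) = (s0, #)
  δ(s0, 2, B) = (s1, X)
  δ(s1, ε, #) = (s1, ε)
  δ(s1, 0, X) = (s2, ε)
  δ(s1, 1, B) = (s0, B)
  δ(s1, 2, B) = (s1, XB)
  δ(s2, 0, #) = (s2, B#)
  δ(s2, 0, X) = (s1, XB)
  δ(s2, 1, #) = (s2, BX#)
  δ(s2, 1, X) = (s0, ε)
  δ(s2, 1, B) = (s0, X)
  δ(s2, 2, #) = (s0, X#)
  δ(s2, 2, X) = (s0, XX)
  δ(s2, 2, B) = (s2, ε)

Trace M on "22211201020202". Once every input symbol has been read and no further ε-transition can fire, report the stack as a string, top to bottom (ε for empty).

(s0, 22211201020202, #)
  read 2, top #: go to s0, push # → (s0, 2211201020202, #)
  read 2, top #: go to s0, push # → (s0, 211201020202, #)
  read 2, top #: go to s0, push # → (s0, 11201020202, #)
  read 1, top #: go to s1, push BB# → (s1, 1201020202, BB#)
  read 1, top B: go to s0, push B → (s0, 201020202, BB#)
  read 2, top B: go to s1, push X → (s1, 01020202, XB#)
  read 0, top X: go to s2, push ε → (s2, 1020202, B#)
  read 1, top B: go to s0, push X → (s0, 020202, X#)
  ε-move, top X: go to s1, push XX → (s1, 020202, XX#)
  read 0, top X: go to s2, push ε → (s2, 20202, X#)
  read 2, top X: go to s0, push XX → (s0, 0202, XX#)
  ε-move, top X: go to s1, push XX → (s1, 0202, XXX#)
  read 0, top X: go to s2, push ε → (s2, 202, XX#)
  read 2, top X: go to s0, push XX → (s0, 02, XXX#)
  ε-move, top X: go to s1, push XX → (s1, 02, XXXX#)
  read 0, top X: go to s2, push ε → (s2, 2, XXX#)
  read 2, top X: go to s0, push XX → (s0, ε, XXXX#)
  ε-move, top X: go to s1, push XX → (s1, ε, XXXXX#)
All input consumed in state s1 with stack XXXXX#.

XXXXX#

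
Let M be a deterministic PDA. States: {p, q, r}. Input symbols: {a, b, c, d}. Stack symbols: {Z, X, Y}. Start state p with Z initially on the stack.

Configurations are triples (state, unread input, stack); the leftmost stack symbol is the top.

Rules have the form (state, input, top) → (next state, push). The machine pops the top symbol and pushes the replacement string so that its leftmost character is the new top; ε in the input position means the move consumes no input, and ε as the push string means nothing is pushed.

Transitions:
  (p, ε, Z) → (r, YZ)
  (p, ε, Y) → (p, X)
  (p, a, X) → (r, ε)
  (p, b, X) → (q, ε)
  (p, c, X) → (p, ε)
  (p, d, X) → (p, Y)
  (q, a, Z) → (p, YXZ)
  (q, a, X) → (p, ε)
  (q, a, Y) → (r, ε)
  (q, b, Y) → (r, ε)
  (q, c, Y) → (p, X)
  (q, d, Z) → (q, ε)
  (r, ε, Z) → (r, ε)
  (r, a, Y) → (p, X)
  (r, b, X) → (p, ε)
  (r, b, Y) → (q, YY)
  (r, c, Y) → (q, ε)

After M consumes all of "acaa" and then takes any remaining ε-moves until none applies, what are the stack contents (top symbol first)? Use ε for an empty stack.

ε

(p, acaa, Z)
  ε-move, top Z: go to r, push YZ → (r, acaa, YZ)
  read a, top Y: go to p, push X → (p, caa, XZ)
  read c, top X: go to p, push ε → (p, aa, Z)
  ε-move, top Z: go to r, push YZ → (r, aa, YZ)
  read a, top Y: go to p, push X → (p, a, XZ)
  read a, top X: go to r, push ε → (r, ε, Z)
  ε-move, top Z: go to r, push ε → (r, ε, ε)
All input consumed in state r with stack ε.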